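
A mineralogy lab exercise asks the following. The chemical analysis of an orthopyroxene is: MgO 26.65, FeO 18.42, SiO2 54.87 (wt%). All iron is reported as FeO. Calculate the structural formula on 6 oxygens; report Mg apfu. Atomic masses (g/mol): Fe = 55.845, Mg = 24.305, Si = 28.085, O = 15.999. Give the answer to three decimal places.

26.65 wt% MgO ÷ 40.304 g/mol = 0.66122 mol, giving 0.66122 Mg and 0.66122 O.
18.42 wt% FeO ÷ 71.844 g/mol = 0.25639 mol, giving 0.25639 Fe and 0.25639 O.
54.87 wt% SiO2 ÷ 60.083 g/mol = 0.91324 mol, giving 0.91324 Si and 1.82648 O.
Oxygen sums to 2.74409; scaling by 6/2.74409 = 2.18652 puts the formula on 6 O.
Mg: 0.66122 × 2.18652 = 1.446 atoms per formula unit.

1.446 Mg apfu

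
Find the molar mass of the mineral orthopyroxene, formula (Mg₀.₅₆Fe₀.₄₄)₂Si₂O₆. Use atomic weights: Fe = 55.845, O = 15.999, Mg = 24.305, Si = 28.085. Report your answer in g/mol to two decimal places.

228.53 g/mol

The formula mass is the sum 1.12×24.305 + 0.88×55.845 + 2×28.085 + 6×15.999.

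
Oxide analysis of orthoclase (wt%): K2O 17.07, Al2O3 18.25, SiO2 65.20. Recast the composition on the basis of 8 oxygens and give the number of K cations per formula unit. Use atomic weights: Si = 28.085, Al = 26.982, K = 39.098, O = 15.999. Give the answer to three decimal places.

K2O: 17.07/94.195 = 0.18122 mol → 0.36244 mol K, 0.18122 mol O.
Al2O3: 18.25/101.961 = 0.17899 mol → 0.35798 mol Al, 0.53697 mol O.
SiO2: 65.20/60.083 = 1.08517 mol → 1.08517 mol Si, 2.17034 mol O.
Total oxygen = 2.88853 mol. Normalization factor = 8/2.88853 = 2.76957.
K per 8 O = 0.36244 × 2.76957 = 1.004.

1.004 K apfu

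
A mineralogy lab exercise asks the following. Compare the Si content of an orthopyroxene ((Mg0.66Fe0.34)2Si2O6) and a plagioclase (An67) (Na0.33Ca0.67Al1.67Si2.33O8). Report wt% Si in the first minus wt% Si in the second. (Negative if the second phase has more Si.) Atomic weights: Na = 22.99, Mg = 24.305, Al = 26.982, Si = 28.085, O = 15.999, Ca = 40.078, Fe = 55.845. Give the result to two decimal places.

Si in (Mg0.66Fe0.34)2Si2O6: molar mass 222.221 g/mol; 2×28.085 = 56.170 g → 25.28 wt%.
Si in Na0.33Ca0.67Al1.67Si2.33O8: molar mass 272.929 g/mol; 2.33×28.085 = 65.438 g → 23.98 wt%.
Difference = 25.28 − 23.98 = 1.30 percentage points.

1.30 percentage points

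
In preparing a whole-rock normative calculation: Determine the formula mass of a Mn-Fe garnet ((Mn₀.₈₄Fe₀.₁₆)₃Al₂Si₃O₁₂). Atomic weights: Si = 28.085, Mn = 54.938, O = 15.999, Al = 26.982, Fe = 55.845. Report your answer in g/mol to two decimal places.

495.46 g/mol

The formula mass is the sum 2.52*54.938 + 0.48*55.845 + 2*26.982 + 3*28.085 + 12*15.999.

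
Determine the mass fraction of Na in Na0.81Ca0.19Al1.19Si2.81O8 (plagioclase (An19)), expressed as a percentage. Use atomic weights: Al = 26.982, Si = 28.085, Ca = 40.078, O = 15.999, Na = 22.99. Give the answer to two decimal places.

M(Na0.81Ca0.19Al1.19Si2.81O8) = 265.256 g/mol.
Na contributes 0.81 × 22.99 = 18.622 g per mole.
18.622/265.256 = 0.0702 → 7.02%.

7.02 wt%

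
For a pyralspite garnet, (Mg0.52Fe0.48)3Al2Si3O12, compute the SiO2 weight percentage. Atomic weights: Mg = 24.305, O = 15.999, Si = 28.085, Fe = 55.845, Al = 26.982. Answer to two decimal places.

40.19 wt%

M((Mg0.52Fe0.48)3Al2Si3O12) = 448.540 g/mol; M(SiO2) = 60.083 g/mol.
Moles SiO2 per formula unit = 3 Si ÷ 1 = 3.0000.
SiO2 fraction = (3.0000 × 60.083) / 448.540 = 180.249/448.540 = 0.4019.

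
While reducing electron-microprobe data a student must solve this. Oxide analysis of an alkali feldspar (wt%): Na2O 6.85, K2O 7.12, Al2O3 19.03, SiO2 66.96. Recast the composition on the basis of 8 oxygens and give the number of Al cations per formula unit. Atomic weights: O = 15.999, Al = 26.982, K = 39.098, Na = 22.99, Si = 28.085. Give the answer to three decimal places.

1.004 Al apfu

6.85 wt% Na2O ÷ 61.979 g/mol = 0.11052 mol, giving 0.22104 Na and 0.11052 O.
7.12 wt% K2O ÷ 94.195 g/mol = 0.07559 mol, giving 0.15118 K and 0.07559 O.
19.03 wt% Al2O3 ÷ 101.961 g/mol = 0.18664 mol, giving 0.37328 Al and 0.55992 O.
66.96 wt% SiO2 ÷ 60.083 g/mol = 1.11446 mol, giving 1.11446 Si and 2.22892 O.
Oxygen sums to 2.97495; scaling by 8/2.97495 = 2.68912 puts the formula on 8 O.
Al: 0.37328 × 2.68912 = 1.004 atoms per formula unit.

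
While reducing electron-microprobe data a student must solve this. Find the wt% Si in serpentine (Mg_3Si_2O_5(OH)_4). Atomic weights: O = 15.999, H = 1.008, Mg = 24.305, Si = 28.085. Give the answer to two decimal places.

20.27 wt%

Formula mass = 3·24.305 + 2·28.085 + 9·15.999 + 4·1.008 = 277.108 g/mol, of which 56.170 g is Si.
So Si makes up 56.170/277.108 = 0.2027 of the mass, i.e. 20.27%.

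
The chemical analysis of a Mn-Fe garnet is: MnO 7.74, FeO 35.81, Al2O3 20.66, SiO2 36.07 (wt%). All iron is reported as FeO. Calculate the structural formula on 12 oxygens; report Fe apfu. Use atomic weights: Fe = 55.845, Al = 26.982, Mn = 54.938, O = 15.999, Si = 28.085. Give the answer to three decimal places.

2.476 Fe apfu

7.74 wt% MnO ÷ 70.937 g/mol = 0.10911 mol, giving 0.10911 Mn and 0.10911 O.
35.81 wt% FeO ÷ 71.844 g/mol = 0.49844 mol, giving 0.49844 Fe and 0.49844 O.
20.66 wt% Al2O3 ÷ 101.961 g/mol = 0.20263 mol, giving 0.40526 Al and 0.60789 O.
36.07 wt% SiO2 ÷ 60.083 g/mol = 0.60034 mol, giving 0.60034 Si and 1.20068 O.
Oxygen sums to 2.41612; scaling by 12/2.41612 = 4.96664 puts the formula on 12 O.
Fe: 0.49844 × 4.96664 = 2.476 atoms per formula unit.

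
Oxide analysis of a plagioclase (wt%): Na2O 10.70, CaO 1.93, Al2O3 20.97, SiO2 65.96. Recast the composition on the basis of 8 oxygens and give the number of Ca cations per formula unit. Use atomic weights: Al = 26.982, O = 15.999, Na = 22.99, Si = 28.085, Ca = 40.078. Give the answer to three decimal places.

0.091 Ca apfu

10.70 wt% Na2O ÷ 61.979 g/mol = 0.17264 mol, giving 0.34528 Na and 0.17264 O.
1.93 wt% CaO ÷ 56.077 g/mol = 0.03442 mol, giving 0.03442 Ca and 0.03442 O.
20.97 wt% Al2O3 ÷ 101.961 g/mol = 0.20567 mol, giving 0.41134 Al and 0.61701 O.
65.96 wt% SiO2 ÷ 60.083 g/mol = 1.09781 mol, giving 1.09781 Si and 2.19562 O.
Oxygen sums to 3.01969; scaling by 8/3.01969 = 2.64928 puts the formula on 8 O.
Ca: 0.03442 × 2.64928 = 0.091 atoms per formula unit.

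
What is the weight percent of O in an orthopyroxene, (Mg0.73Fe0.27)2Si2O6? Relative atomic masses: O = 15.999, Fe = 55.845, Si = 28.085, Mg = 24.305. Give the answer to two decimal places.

44.07 mass %

M((Mg0.73Fe0.27)2Si2O6) = 217.806 g/mol.
O contributes 6 × 15.999 = 95.994 g per mole.
95.994/217.806 = 0.4407 → 44.07%.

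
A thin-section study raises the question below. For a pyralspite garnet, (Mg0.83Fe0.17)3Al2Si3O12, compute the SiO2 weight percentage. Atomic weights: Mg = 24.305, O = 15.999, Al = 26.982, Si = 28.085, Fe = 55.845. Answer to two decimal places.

M((Mg0.83Fe0.17)3Al2Si3O12) = 419.207 g/mol; M(SiO2) = 60.083 g/mol.
Moles SiO2 per formula unit = 3 Si ÷ 1 = 3.0000.
SiO2 fraction = (3.0000 × 60.083) / 419.207 = 180.249/419.207 = 0.4300.

43.00 wt%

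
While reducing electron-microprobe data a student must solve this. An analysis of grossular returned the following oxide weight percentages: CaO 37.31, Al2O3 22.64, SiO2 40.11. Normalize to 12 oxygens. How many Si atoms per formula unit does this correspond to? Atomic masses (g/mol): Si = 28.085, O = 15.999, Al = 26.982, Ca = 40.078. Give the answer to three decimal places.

3.004 Si apfu

CaO (M=56.077): mol = 0.66534; Ca = 0.66534, O = 0.66534.
Al2O3 (M=101.961): mol = 0.22205; Al = 0.44410, O = 0.66615.
SiO2 (M=60.083): mol = 0.66758; Si = 0.66758, O = 1.33516.
ΣO = 2.66665; factor = 12/ΣO = 4.50003.
Si apfu = 0.66758 × 4.50003 = 3.004.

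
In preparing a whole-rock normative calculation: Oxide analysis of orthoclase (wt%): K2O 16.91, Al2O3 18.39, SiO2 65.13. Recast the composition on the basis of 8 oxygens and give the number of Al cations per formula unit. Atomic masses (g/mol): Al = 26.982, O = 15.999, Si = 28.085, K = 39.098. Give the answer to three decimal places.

K2O: 16.91/94.195 = 0.17952 mol → 0.35904 mol K, 0.17952 mol O.
Al2O3: 18.39/101.961 = 0.18036 mol → 0.36072 mol Al, 0.54108 mol O.
SiO2: 65.13/60.083 = 1.08400 mol → 1.08400 mol Si, 2.16800 mol O.
Total oxygen = 2.88860 mol. Normalization factor = 8/2.88860 = 2.76951.
Al per 8 O = 0.36072 × 2.76951 = 0.999.

0.999 Al apfu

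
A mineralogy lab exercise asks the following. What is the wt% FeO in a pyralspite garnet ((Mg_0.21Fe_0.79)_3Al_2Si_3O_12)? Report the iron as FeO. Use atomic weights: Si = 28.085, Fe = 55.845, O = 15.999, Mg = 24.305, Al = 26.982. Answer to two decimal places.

35.63 wt%

M((Mg_0.21Fe_0.79)_3Al_2Si_3O_12) = 477.872 g/mol; M(FeO) = 71.844 g/mol.
Moles FeO per formula unit = 2.37 Fe ÷ 1 = 2.3700.
FeO fraction = (2.3700 × 71.844) / 477.872 = 170.270/477.872 = 0.3563.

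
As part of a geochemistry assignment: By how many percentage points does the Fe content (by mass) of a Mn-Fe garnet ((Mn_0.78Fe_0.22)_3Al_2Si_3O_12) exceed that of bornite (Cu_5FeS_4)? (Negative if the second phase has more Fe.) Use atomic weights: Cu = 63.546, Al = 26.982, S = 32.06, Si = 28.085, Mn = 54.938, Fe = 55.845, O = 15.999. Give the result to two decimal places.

First mineral: 36.858 g Fe in 495.620 g formula = 7.44 wt% Fe.
Second mineral: 55.845 g Fe in 501.815 g formula = 11.13 wt% Fe.
7.44% − 11.13% gives a difference of -3.69 percentage points.

-3.69 percentage points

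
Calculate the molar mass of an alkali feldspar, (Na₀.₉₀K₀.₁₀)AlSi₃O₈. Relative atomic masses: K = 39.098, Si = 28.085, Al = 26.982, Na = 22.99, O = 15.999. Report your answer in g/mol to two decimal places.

Na: 0.90 × 22.99 = 20.6910
K: 0.10 × 39.098 = 3.9098
Al: 1 × 26.982 = 26.9820
Si: 3 × 28.085 = 84.2550
O: 8 × 15.999 = 127.9920
Summing the contributions gives the formula mass.

263.83 g/mol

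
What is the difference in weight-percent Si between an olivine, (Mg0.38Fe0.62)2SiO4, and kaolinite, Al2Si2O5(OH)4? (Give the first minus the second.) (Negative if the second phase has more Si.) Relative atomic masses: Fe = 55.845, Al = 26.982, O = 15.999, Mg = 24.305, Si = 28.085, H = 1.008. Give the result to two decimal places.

-6.14 percentage points

Si in (Mg0.38Fe0.62)2SiO4: molar mass 179.801 g/mol; 1×28.085 = 28.085 g → 15.62 wt%.
Si in Al2Si2O5(OH)4: molar mass 258.157 g/mol; 2×28.085 = 56.170 g → 21.76 wt%.
Difference = 15.62 − 21.76 = -6.14 percentage points.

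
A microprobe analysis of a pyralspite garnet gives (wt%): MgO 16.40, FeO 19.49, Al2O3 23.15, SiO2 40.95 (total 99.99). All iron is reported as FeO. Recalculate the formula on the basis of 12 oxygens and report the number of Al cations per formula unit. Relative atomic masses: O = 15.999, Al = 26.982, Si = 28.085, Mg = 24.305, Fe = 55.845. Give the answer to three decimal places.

16.40 wt% MgO ÷ 40.304 g/mol = 0.40691 mol, giving 0.40691 Mg and 0.40691 O.
19.49 wt% FeO ÷ 71.844 g/mol = 0.27128 mol, giving 0.27128 Fe and 0.27128 O.
23.15 wt% Al2O3 ÷ 101.961 g/mol = 0.22705 mol, giving 0.45410 Al and 0.68115 O.
40.95 wt% SiO2 ÷ 60.083 g/mol = 0.68156 mol, giving 0.68156 Si and 1.36312 O.
Oxygen sums to 2.72246; scaling by 12/2.72246 = 4.40778 puts the formula on 12 O.
Al: 0.45410 × 4.40778 = 2.002 atoms per formula unit.

2.002 Al apfu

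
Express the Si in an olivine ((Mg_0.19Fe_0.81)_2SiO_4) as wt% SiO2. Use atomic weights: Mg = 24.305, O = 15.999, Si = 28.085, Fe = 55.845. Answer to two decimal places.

31.33 wt%

Formula mass = 191.786 g/mol.
1 Si → 1.0000 mol SiO2 per formula unit; M(SiO2) = 60.083, so SiO2 mass = 60.083 g.
60.083/191.786 × 100 = 31.33 wt%.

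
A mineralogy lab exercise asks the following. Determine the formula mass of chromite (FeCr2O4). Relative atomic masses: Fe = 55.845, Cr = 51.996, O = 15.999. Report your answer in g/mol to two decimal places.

223.83 g/mol

Fe: 1 × 55.845 = 55.8450
Cr: 2 × 51.996 = 103.9920
O: 4 × 15.999 = 63.9960
Summing the contributions gives the formula mass.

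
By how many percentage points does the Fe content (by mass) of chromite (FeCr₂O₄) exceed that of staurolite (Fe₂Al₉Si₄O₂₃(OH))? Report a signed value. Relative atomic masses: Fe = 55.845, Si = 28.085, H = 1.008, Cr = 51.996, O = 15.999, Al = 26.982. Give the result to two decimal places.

First mineral: 55.845 g Fe in 223.833 g formula = 24.95 wt% Fe.
Second mineral: 111.690 g Fe in 851.852 g formula = 13.11 wt% Fe.
24.95% − 13.11% gives a difference of 11.84 percentage points.

11.84 percentage points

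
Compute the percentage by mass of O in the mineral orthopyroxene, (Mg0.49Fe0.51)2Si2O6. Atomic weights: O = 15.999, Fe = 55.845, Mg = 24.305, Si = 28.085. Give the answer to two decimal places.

Molar mass of (Mg0.49Fe0.51)2Si2O6: 0.98*24.305 + 1.02*55.845 + 2*28.085 + 6*15.999 = 232.945 g/mol.
Mass of O per formula unit: 6 × 15.999 = 95.994 g.
Weight fraction O = 95.994 / 232.945 = 0.4121.

41.21 mass %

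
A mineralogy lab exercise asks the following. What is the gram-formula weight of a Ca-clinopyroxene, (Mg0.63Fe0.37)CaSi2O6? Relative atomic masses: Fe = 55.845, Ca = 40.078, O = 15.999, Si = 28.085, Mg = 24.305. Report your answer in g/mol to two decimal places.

228.22 g/mol

The formula mass is the sum 0.63·24.305 + 0.37·55.845 + 1·40.078 + 2·28.085 + 6·15.999.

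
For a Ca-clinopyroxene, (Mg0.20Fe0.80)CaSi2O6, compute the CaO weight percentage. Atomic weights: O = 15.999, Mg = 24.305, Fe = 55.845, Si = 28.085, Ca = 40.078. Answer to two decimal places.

Molar mass of (Mg0.20Fe0.80)CaSi2O6 = 0.20*24.305 + 0.80*55.845 + 1*40.078 + 2*28.085 + 6*15.999 = 241.779 g/mol.
Each formula unit contains 1 Ca, equivalent to 1/1 = 1.0000 mol CaO.
M(CaO) = 1×40.078 + 1×15.999 = 56.077 g/mol.
Mass of CaO per formula unit = 1.0000 × 56.077 = 56.077 g.
CaO wt% = 56.077 / 241.779 × 100 = 23.19%.

23.19 wt%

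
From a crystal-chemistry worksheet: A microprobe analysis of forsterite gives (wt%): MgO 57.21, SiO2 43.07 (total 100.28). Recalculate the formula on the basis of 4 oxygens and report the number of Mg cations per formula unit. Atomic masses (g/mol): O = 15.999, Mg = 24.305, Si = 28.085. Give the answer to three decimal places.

MgO: 57.21/40.304 = 1.41946 mol → 1.41946 mol Mg, 1.41946 mol O.
SiO2: 43.07/60.083 = 0.71684 mol → 0.71684 mol Si, 1.43368 mol O.
Total oxygen = 2.85314 mol. Normalization factor = 4/2.85314 = 1.40196.
Mg per 4 O = 1.41946 × 1.40196 = 1.990.

1.990 Mg apfu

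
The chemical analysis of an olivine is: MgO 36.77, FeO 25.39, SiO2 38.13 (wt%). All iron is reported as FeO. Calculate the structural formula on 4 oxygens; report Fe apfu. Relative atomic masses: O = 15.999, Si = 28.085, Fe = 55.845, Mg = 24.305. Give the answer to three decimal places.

36.77 wt% MgO ÷ 40.304 g/mol = 0.91232 mol, giving 0.91232 Mg and 0.91232 O.
25.39 wt% FeO ÷ 71.844 g/mol = 0.35340 mol, giving 0.35340 Fe and 0.35340 O.
38.13 wt% SiO2 ÷ 60.083 g/mol = 0.63462 mol, giving 0.63462 Si and 1.26924 O.
Oxygen sums to 2.53496; scaling by 4/2.53496 = 1.57793 puts the formula on 4 O.
Fe: 0.35340 × 1.57793 = 0.558 atoms per formula unit.

0.558 Fe apfu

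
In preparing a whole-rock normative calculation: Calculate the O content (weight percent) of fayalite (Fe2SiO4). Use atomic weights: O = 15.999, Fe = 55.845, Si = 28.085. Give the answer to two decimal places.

31.41 weight percent

M(Fe2SiO4) = 203.771 g/mol.
O contributes 4 × 15.999 = 63.996 g per mole.
63.996/203.771 = 0.3141 → 31.41%.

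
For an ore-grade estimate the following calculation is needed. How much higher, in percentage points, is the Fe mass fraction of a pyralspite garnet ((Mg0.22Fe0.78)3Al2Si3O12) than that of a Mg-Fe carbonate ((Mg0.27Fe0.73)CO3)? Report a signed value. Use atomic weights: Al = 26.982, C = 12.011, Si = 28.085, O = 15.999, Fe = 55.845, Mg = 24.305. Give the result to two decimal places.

-10.58 percentage points

Fe in (Mg0.22Fe0.78)3Al2Si3O12: molar mass 476.926 g/mol; 2.34×55.845 = 130.677 g → 27.40 wt%.
Fe in (Mg0.27Fe0.73)CO3: molar mass 107.337 g/mol; 0.73×55.845 = 40.767 g → 37.98 wt%.
Difference = 27.40 − 37.98 = -10.58 percentage points.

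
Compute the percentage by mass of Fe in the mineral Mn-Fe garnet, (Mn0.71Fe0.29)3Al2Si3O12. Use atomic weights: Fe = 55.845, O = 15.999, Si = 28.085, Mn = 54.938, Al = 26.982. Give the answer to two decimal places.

9.80 mass %

Molar mass of (Mn0.71Fe0.29)3Al2Si3O12: 2.13×54.938 + 0.87×55.845 + 2×26.982 + 3×28.085 + 12×15.999 = 495.810 g/mol.
Mass of Fe per formula unit: 0.87 × 55.845 = 48.585 g.
Weight fraction Fe = 48.585 / 495.810 = 0.0980.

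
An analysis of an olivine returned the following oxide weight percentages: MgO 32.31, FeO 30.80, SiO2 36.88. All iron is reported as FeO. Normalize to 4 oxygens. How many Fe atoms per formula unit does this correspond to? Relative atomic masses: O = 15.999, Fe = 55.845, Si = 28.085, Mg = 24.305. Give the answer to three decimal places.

MgO: 32.31/40.304 = 0.80166 mol → 0.80166 mol Mg, 0.80166 mol O.
FeO: 30.80/71.844 = 0.42871 mol → 0.42871 mol Fe, 0.42871 mol O.
SiO2: 36.88/60.083 = 0.61382 mol → 0.61382 mol Si, 1.22764 mol O.
Total oxygen = 2.45801 mol. Normalization factor = 4/2.45801 = 1.62733.
Fe per 4 O = 0.42871 × 1.62733 = 0.698.

0.698 Fe apfu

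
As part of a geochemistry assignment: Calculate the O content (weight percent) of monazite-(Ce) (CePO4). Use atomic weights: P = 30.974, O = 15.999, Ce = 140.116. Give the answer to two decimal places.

27.22 weight percent

Molar mass of CePO4: 1*140.116 + 1*30.974 + 4*15.999 = 235.086 g/mol.
Mass of O per formula unit: 4 × 15.999 = 63.996 g.
Weight fraction O = 63.996 / 235.086 = 0.2722.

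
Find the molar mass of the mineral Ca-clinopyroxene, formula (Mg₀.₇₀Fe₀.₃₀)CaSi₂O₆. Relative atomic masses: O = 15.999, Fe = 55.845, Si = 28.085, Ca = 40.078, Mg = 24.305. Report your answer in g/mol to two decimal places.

226.01 g/mol

Mg: 0.70 × 24.305 = 17.0135
Fe: 0.30 × 55.845 = 16.7535
Ca: 1 × 40.078 = 40.0780
Si: 2 × 28.085 = 56.1700
O: 6 × 15.999 = 95.9940
Summing the contributions gives the formula mass.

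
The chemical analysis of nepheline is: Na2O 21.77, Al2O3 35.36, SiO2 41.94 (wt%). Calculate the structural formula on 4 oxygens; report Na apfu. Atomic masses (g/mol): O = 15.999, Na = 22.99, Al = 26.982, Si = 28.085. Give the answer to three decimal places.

Na2O: 21.77/61.979 = 0.35125 mol → 0.70250 mol Na, 0.35125 mol O.
Al2O3: 35.36/101.961 = 0.34680 mol → 0.69360 mol Al, 1.04040 mol O.
SiO2: 41.94/60.083 = 0.69803 mol → 0.69803 mol Si, 1.39606 mol O.
Total oxygen = 2.78771 mol. Normalization factor = 4/2.78771 = 1.43487.
Na per 4 O = 0.70250 × 1.43487 = 1.008.

1.008 Na apfu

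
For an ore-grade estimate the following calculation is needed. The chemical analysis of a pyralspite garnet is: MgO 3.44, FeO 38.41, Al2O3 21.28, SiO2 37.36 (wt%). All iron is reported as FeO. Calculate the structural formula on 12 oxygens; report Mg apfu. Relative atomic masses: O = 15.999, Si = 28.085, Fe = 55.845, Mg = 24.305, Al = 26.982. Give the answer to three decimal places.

3.44 wt% MgO ÷ 40.304 g/mol = 0.08535 mol, giving 0.08535 Mg and 0.08535 O.
38.41 wt% FeO ÷ 71.844 g/mol = 0.53463 mol, giving 0.53463 Fe and 0.53463 O.
21.28 wt% Al2O3 ÷ 101.961 g/mol = 0.20871 mol, giving 0.41742 Al and 0.62613 O.
37.36 wt% SiO2 ÷ 60.083 g/mol = 0.62181 mol, giving 0.62181 Si and 1.24362 O.
Oxygen sums to 2.48973; scaling by 12/2.48973 = 4.81980 puts the formula on 12 O.
Mg: 0.08535 × 4.81980 = 0.411 atoms per formula unit.

0.411 Mg apfu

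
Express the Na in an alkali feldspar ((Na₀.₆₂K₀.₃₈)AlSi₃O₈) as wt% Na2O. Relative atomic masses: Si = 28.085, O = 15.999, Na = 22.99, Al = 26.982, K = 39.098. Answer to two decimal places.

7.16 wt%

Molar mass of (Na₀.₆₂K₀.₃₈)AlSi₃O₈ = 0.62×22.99 + 0.38×39.098 + 1×26.982 + 3×28.085 + 8×15.999 = 268.340 g/mol.
Each formula unit contains 0.62 Na, equivalent to 0.62/2 = 0.3100 mol Na2O.
M(Na2O) = 2×22.99 + 1×15.999 = 61.979 g/mol.
Mass of Na2O per formula unit = 0.3100 × 61.979 = 19.213 g.
Na2O wt% = 19.213 / 268.340 × 100 = 7.16%.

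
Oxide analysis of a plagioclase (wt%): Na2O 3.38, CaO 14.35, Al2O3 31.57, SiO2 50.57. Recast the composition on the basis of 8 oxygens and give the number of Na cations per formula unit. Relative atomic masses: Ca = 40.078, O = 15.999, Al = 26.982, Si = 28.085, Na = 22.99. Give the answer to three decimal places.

0.299 Na apfu

3.38 wt% Na2O ÷ 61.979 g/mol = 0.05453 mol, giving 0.10906 Na and 0.05453 O.
14.35 wt% CaO ÷ 56.077 g/mol = 0.25590 mol, giving 0.25590 Ca and 0.25590 O.
31.57 wt% Al2O3 ÷ 101.961 g/mol = 0.30963 mol, giving 0.61926 Al and 0.92889 O.
50.57 wt% SiO2 ÷ 60.083 g/mol = 0.84167 mol, giving 0.84167 Si and 1.68334 O.
Oxygen sums to 2.92266; scaling by 8/2.92266 = 2.73723 puts the formula on 8 O.
Na: 0.10906 × 2.73723 = 0.299 atoms per formula unit.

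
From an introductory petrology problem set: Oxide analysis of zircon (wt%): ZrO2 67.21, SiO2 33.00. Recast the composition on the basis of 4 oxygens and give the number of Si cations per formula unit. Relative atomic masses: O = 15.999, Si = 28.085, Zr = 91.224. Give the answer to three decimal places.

1.003 Si apfu

67.21 wt% ZrO2 ÷ 123.222 g/mol = 0.54544 mol, giving 0.54544 Zr and 1.09088 O.
33.00 wt% SiO2 ÷ 60.083 g/mol = 0.54924 mol, giving 0.54924 Si and 1.09848 O.
Oxygen sums to 2.18936; scaling by 4/2.18936 = 1.82702 puts the formula on 4 O.
Si: 0.54924 × 1.82702 = 1.003 atoms per formula unit.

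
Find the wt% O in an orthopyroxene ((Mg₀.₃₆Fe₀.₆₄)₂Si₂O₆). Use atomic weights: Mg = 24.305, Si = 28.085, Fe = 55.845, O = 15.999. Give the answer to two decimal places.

39.81 weight percent

Formula mass = 0.72×24.305 + 1.28×55.845 + 2×28.085 + 6×15.999 = 241.145 g/mol, of which 95.994 g is O.
So O makes up 95.994/241.145 = 0.3981 of the mass, i.e. 39.81%.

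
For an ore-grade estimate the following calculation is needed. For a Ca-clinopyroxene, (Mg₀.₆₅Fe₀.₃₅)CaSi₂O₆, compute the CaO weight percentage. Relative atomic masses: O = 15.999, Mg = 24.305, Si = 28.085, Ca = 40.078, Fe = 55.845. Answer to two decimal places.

24.64 wt%

Formula mass = 227.586 g/mol.
1 Ca → 1.0000 mol CaO per formula unit; M(CaO) = 56.077, so CaO mass = 56.077 g.
56.077/227.586 × 100 = 24.64 wt%.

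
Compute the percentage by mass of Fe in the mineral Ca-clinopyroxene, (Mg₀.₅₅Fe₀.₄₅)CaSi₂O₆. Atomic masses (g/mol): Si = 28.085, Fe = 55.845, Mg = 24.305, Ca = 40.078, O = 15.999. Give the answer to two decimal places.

10.89 mass %

Molar mass of (Mg₀.₅₅Fe₀.₄₅)CaSi₂O₆: 0.55×24.305 + 0.45×55.845 + 1×40.078 + 2×28.085 + 6×15.999 = 230.740 g/mol.
Mass of Fe per formula unit: 0.45 × 55.845 = 25.130 g.
Weight fraction Fe = 25.130 / 230.740 = 0.1089.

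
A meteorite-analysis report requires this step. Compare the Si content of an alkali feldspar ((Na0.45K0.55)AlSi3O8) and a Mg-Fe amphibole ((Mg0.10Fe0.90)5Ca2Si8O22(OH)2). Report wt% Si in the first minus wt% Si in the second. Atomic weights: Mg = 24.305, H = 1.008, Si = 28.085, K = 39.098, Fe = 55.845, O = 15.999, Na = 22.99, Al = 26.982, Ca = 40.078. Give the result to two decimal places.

7.54 percentage points

Si in (Na0.45K0.55)AlSi3O8: molar mass 271.078 g/mol; 3×28.085 = 84.255 g → 31.08 wt%.
Si in (Mg0.10Fe0.90)5Ca2Si8O22(OH)2: molar mass 954.283 g/mol; 8×28.085 = 224.680 g → 23.54 wt%.
Difference = 31.08 − 23.54 = 7.54 percentage points.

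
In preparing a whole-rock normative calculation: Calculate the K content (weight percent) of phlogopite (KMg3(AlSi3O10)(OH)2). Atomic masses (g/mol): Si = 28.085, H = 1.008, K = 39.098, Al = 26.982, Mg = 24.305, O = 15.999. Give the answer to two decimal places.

9.37 weight percent

M(KMg3(AlSi3O10)(OH)2) = 417.254 g/mol.
K contributes 1 × 39.098 = 39.098 g per mole.
39.098/417.254 = 0.0937 → 9.37%.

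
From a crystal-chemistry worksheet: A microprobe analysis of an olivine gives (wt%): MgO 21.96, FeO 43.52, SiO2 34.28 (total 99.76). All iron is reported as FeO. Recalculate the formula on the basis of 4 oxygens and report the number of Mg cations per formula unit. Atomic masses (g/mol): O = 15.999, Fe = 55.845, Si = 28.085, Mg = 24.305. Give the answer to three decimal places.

MgO (M=40.304): mol = 0.54486; Mg = 0.54486, O = 0.54486.
FeO (M=71.844): mol = 0.60576; Fe = 0.60576, O = 0.60576.
SiO2 (M=60.083): mol = 0.57054; Si = 0.57054, O = 1.14108.
ΣO = 2.29170; factor = 4/ΣO = 1.74543.
Mg apfu = 0.54486 × 1.74543 = 0.951.

0.951 Mg apfu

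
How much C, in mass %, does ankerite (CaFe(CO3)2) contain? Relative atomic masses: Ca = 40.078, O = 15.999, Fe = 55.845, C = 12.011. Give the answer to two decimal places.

11.12 mass %

M(CaFe(CO3)2) = 215.939 g/mol.
C contributes 2 × 12.011 = 24.022 g per mole.
24.022/215.939 = 0.1112 → 11.12%.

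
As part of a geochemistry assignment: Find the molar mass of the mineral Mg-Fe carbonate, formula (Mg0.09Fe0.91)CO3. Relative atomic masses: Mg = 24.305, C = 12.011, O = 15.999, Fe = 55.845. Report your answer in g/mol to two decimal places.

113.01 g/mol

M = 0.09(24.305) + 0.91(55.845) + 1(12.011) + 3(15.999)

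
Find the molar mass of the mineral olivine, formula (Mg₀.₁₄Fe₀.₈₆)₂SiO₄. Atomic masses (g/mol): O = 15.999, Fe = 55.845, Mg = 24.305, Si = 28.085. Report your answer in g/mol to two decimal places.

M = 0.28·24.305 + 1.72·55.845 + 1·28.085 + 4·15.999

194.94 g/mol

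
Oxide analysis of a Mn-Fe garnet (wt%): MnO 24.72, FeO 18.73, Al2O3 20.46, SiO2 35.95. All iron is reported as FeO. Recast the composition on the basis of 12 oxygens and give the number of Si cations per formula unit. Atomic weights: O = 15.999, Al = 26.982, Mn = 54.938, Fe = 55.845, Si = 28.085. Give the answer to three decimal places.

MnO (M=70.937): mol = 0.34848; Mn = 0.34848, O = 0.34848.
FeO (M=71.844): mol = 0.26070; Fe = 0.26070, O = 0.26070.
Al2O3 (M=101.961): mol = 0.20066; Al = 0.40132, O = 0.60198.
SiO2 (M=60.083): mol = 0.59834; Si = 0.59834, O = 1.19668.
ΣO = 2.40784; factor = 12/ΣO = 4.98372.
Si apfu = 0.59834 × 4.98372 = 2.982.

2.982 Si apfu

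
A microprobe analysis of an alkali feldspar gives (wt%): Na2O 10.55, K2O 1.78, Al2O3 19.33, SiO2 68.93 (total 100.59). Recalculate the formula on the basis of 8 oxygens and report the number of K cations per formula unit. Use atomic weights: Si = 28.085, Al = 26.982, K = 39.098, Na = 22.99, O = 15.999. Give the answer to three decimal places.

Na2O: 10.55/61.979 = 0.17022 mol → 0.34044 mol Na, 0.17022 mol O.
K2O: 1.78/94.195 = 0.01890 mol → 0.03780 mol K, 0.01890 mol O.
Al2O3: 19.33/101.961 = 0.18958 mol → 0.37916 mol Al, 0.56874 mol O.
SiO2: 68.93/60.083 = 1.14725 mol → 1.14725 mol Si, 2.29450 mol O.
Total oxygen = 3.05236 mol. Normalization factor = 8/3.05236 = 2.62092.
K per 8 O = 0.03780 × 2.62092 = 0.099.

0.099 K apfu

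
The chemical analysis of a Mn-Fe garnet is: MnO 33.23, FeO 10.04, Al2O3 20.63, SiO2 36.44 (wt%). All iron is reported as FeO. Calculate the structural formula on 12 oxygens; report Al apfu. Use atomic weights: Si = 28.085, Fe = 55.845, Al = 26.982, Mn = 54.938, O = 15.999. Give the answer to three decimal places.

MnO: 33.23/70.937 = 0.46844 mol → 0.46844 mol Mn, 0.46844 mol O.
FeO: 10.04/71.844 = 0.13975 mol → 0.13975 mol Fe, 0.13975 mol O.
Al2O3: 20.63/101.961 = 0.20233 mol → 0.40466 mol Al, 0.60699 mol O.
SiO2: 36.44/60.083 = 0.60649 mol → 0.60649 mol Si, 1.21298 mol O.
Total oxygen = 2.42816 mol. Normalization factor = 12/2.42816 = 4.94201.
Al per 12 O = 0.40466 × 4.94201 = 2.000.

2.000 Al apfu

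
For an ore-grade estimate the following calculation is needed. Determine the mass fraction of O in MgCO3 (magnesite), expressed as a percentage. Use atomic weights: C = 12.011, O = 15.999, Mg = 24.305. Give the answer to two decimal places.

56.93 mass %

M(MgCO3) = 84.313 g/mol.
O contributes 3 × 15.999 = 47.997 g per mole.
47.997/84.313 = 0.5693 → 56.93%.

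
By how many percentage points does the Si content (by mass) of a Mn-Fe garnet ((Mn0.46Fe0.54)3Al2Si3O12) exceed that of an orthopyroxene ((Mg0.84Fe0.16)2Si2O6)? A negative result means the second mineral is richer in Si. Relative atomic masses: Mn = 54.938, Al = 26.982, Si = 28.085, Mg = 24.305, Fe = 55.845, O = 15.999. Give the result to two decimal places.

-9.67 percentage points

M((Mn0.46Fe0.54)3Al2Si3O12) = 496.490 g/mol, so wt% Si = 84.255/496.490 × 100 = 16.97%.
M((Mg0.84Fe0.16)2Si2O6) = 210.867 g/mol, so wt% Si = 56.170/210.867 × 100 = 26.64%.
16.97 − 26.64 = -9.67 pp.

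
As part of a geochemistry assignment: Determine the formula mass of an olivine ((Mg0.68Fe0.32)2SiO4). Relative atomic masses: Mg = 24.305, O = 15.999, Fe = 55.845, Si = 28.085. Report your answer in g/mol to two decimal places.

160.88 g/mol

M = 1.36·24.305 + 0.64·55.845 + 1·28.085 + 4·15.999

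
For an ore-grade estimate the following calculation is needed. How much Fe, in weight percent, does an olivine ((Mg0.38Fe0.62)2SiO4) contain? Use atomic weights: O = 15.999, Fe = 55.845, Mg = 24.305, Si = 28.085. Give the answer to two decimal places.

38.51 weight percent

Molar mass of (Mg0.38Fe0.62)2SiO4: 0.76×24.305 + 1.24×55.845 + 1×28.085 + 4×15.999 = 179.801 g/mol.
Mass of Fe per formula unit: 1.24 × 55.845 = 69.248 g.
Weight fraction Fe = 69.248 / 179.801 = 0.3851.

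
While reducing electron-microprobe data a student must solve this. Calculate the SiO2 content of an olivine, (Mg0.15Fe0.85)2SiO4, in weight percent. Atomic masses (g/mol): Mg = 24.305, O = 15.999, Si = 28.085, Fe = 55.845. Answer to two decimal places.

Formula mass = 194.309 g/mol.
1 Si → 1.0000 mol SiO2 per formula unit; M(SiO2) = 60.083, so SiO2 mass = 60.083 g.
60.083/194.309 × 100 = 30.92 wt%.

30.92 wt%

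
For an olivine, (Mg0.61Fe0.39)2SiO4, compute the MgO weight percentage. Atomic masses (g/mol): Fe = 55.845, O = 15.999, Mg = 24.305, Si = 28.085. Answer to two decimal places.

29.75 wt%

Molar mass of (Mg0.61Fe0.39)2SiO4 = 1.22×24.305 + 0.78×55.845 + 1×28.085 + 4×15.999 = 165.292 g/mol.
Each formula unit contains 1.22 Mg, equivalent to 1.22/1 = 1.2200 mol MgO.
M(MgO) = 1×24.305 + 1×15.999 = 40.304 g/mol.
Mass of MgO per formula unit = 1.2200 × 40.304 = 49.171 g.
MgO wt% = 49.171 / 165.292 × 100 = 29.75%.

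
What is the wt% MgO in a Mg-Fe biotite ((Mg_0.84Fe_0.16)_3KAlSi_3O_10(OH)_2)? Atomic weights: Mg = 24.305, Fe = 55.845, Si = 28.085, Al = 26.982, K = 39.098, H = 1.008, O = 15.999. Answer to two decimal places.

23.49 wt%

M((Mg_0.84Fe_0.16)_3KAlSi_3O_10(OH)_2) = 432.393 g/mol; M(MgO) = 40.304 g/mol.
Moles MgO per formula unit = 2.52 Mg ÷ 1 = 2.5200.
MgO fraction = (2.5200 × 40.304) / 432.393 = 101.566/432.393 = 0.2349.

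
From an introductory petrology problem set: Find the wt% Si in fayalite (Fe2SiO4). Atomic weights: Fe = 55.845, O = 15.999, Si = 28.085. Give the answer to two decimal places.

M(Fe2SiO4) = 203.771 g/mol.
Si contributes 1 × 28.085 = 28.085 g per mole.
28.085/203.771 = 0.1378 → 13.78%.

13.78 wt%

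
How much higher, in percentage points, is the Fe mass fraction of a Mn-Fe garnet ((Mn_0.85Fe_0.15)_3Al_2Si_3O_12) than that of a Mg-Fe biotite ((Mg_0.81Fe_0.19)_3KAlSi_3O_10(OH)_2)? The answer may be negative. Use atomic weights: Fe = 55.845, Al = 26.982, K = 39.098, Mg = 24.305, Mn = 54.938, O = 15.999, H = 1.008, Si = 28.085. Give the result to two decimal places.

M((Mn_0.85Fe_0.15)_3Al_2Si_3O_12) = 495.429 g/mol, so wt% Fe = 25.130/495.429 × 100 = 5.07%.
M((Mg_0.81Fe_0.19)_3KAlSi_3O_10(OH)_2) = 435.232 g/mol, so wt% Fe = 31.832/435.232 × 100 = 7.31%.
5.07 − 7.31 = -2.24 pp.

-2.24 percentage points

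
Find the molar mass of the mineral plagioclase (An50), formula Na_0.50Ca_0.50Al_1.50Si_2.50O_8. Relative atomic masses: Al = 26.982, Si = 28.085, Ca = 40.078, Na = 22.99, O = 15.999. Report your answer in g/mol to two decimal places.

M = 0.50×22.99 + 0.50×40.078 + 1.50×26.982 + 2.50×28.085 + 8×15.999

270.21 g/mol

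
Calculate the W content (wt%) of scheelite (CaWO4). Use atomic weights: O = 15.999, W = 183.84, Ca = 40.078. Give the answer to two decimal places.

63.85 wt%

Molar mass of CaWO4: 1*40.078 + 1*183.84 + 4*15.999 = 287.914 g/mol.
Mass of W per formula unit: 1 × 183.84 = 183.840 g.
Weight fraction W = 183.840 / 287.914 = 0.6385.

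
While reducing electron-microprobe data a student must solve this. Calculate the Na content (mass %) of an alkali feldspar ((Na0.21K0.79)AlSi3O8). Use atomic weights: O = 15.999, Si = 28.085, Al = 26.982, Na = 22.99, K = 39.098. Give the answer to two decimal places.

1.76 mass %

Formula mass = 0.21×22.99 + 0.79×39.098 + 1×26.982 + 3×28.085 + 8×15.999 = 274.944 g/mol, of which 4.828 g is Na.
So Na makes up 4.828/274.944 = 0.0176 of the mass, i.e. 1.76%.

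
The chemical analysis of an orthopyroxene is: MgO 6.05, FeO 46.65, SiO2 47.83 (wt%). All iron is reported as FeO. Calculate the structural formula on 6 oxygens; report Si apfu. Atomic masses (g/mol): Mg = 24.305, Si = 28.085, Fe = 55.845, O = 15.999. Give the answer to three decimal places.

6.05 wt% MgO ÷ 40.304 g/mol = 0.15011 mol, giving 0.15011 Mg and 0.15011 O.
46.65 wt% FeO ÷ 71.844 g/mol = 0.64932 mol, giving 0.64932 Fe and 0.64932 O.
47.83 wt% SiO2 ÷ 60.083 g/mol = 0.79607 mol, giving 0.79607 Si and 1.59214 O.
Oxygen sums to 2.39157; scaling by 6/2.39157 = 2.50881 puts the formula on 6 O.
Si: 0.79607 × 2.50881 = 1.997 atoms per formula unit.

1.997 Si apfu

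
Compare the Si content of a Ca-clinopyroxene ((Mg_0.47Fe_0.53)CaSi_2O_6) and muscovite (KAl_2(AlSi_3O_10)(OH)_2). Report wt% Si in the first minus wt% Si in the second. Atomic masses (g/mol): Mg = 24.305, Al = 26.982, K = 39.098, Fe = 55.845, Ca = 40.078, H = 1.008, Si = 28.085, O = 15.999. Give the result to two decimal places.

2.93 percentage points

First mineral: 56.170 g Si in 233.263 g formula = 24.08 wt% Si.
Second mineral: 84.255 g Si in 398.303 g formula = 21.15 wt% Si.
24.08% − 21.15% gives a difference of 2.93 percentage points.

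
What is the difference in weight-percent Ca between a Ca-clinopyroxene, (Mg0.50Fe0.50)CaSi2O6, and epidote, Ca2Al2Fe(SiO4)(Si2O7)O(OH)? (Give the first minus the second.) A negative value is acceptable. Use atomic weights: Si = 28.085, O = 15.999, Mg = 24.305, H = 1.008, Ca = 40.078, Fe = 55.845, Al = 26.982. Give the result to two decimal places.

First mineral: 40.078 g Ca in 232.317 g formula = 17.25 wt% Ca.
Second mineral: 80.156 g Ca in 483.215 g formula = 16.59 wt% Ca.
17.25% − 16.59% gives a difference of 0.66 percentage points.

0.66 percentage points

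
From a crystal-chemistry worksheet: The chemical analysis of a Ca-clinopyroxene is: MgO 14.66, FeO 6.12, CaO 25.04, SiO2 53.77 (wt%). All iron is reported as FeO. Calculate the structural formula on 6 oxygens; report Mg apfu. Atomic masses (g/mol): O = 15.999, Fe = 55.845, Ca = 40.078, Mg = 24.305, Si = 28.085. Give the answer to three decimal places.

0.813 Mg apfu

MgO (M=40.304): mol = 0.36374; Mg = 0.36374, O = 0.36374.
FeO (M=71.844): mol = 0.08518; Fe = 0.08518, O = 0.08518.
CaO (M=56.077): mol = 0.44653; Ca = 0.44653, O = 0.44653.
SiO2 (M=60.083): mol = 0.89493; Si = 0.89493, O = 1.78986.
ΣO = 2.68531; factor = 6/ΣO = 2.23438.
Mg apfu = 0.36374 × 2.23438 = 0.813.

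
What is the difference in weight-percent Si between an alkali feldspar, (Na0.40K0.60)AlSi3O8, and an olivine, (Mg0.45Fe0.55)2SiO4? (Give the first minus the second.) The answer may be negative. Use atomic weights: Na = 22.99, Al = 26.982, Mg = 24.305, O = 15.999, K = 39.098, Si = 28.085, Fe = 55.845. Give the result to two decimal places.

First mineral: 84.255 g Si in 271.884 g formula = 30.99 wt% Si.
Second mineral: 28.085 g Si in 175.385 g formula = 16.01 wt% Si.
30.99% − 16.01% gives a difference of 14.98 percentage points.

14.98 percentage points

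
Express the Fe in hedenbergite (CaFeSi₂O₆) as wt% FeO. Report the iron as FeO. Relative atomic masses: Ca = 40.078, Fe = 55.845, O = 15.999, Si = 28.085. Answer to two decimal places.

28.96 wt%

Molar mass of CaFeSi₂O₆ = 1×40.078 + 1×55.845 + 2×28.085 + 6×15.999 = 248.087 g/mol.
Each formula unit contains 1 Fe, equivalent to 1/1 = 1.0000 mol FeO.
M(FeO) = 1×55.845 + 1×15.999 = 71.844 g/mol.
Mass of FeO per formula unit = 1.0000 × 71.844 = 71.844 g.
FeO wt% = 71.844 / 248.087 × 100 = 28.96%.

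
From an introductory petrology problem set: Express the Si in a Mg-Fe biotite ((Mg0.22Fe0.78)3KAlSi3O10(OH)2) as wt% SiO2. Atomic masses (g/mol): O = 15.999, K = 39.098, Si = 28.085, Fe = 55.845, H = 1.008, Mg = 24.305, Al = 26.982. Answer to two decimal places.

Formula mass = 491.058 g/mol.
3 Si → 3.0000 mol SiO2 per formula unit; M(SiO2) = 60.083, so SiO2 mass = 180.249 g.
180.249/491.058 × 100 = 36.71 wt%.

36.71 wt%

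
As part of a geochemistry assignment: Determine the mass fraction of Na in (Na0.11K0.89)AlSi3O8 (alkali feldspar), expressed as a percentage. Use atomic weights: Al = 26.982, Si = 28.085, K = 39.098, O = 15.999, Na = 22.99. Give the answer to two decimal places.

0.91 wt%

Formula mass = 0.11×22.99 + 0.89×39.098 + 1×26.982 + 3×28.085 + 8×15.999 = 276.555 g/mol, of which 2.529 g is Na.
So Na makes up 2.529/276.555 = 0.0091 of the mass, i.e. 0.91%.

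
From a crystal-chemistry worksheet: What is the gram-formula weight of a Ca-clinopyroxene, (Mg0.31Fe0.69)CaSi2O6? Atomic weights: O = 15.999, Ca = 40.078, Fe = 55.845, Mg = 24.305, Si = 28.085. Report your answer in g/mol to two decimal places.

M = 0.31·24.305 + 0.69·55.845 + 1·40.078 + 2·28.085 + 6·15.999

238.31 g/mol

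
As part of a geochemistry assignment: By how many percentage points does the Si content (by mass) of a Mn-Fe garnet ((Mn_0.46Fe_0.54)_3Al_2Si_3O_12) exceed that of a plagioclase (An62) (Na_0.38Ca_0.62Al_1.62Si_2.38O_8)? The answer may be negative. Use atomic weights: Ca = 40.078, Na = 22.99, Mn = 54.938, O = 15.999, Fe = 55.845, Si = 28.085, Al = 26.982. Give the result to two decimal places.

-7.59 percentage points

Si in (Mn_0.46Fe_0.54)_3Al_2Si_3O_12: molar mass 496.490 g/mol; 3×28.085 = 84.255 g → 16.97 wt%.
Si in Na_0.38Ca_0.62Al_1.62Si_2.38O_8: molar mass 272.130 g/mol; 2.38×28.085 = 66.842 g → 24.56 wt%.
Difference = 16.97 − 24.56 = -7.59 percentage points.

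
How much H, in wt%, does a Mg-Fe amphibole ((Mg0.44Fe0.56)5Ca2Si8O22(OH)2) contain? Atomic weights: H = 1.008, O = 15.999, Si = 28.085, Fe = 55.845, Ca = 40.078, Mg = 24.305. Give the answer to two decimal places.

Formula mass = 2.20*24.305 + 2.80*55.845 + 2*40.078 + 8*28.085 + 24*15.999 + 2*1.008 = 900.665 g/mol, of which 2.016 g is H.
So H makes up 2.016/900.665 = 0.0022 of the mass, i.e. 0.22%.

0.22 wt%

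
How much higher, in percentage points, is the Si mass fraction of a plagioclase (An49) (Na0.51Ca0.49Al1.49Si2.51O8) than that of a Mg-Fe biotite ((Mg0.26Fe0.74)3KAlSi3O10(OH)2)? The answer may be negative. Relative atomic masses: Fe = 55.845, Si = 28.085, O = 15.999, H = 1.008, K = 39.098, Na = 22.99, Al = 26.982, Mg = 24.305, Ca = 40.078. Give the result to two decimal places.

First mineral: 70.493 g Si in 270.052 g formula = 26.10 wt% Si.
Second mineral: 84.255 g Si in 487.273 g formula = 17.29 wt% Si.
26.10% − 17.29% gives a difference of 8.81 percentage points.

8.81 percentage points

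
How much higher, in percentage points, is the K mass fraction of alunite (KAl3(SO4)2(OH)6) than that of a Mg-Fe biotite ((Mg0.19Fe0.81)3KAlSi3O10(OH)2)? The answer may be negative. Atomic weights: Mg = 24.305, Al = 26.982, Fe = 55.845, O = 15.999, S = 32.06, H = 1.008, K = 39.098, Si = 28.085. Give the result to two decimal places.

1.52 percentage points

K in KAl3(SO4)2(OH)6: molar mass 414.198 g/mol; 1×39.098 = 39.098 g → 9.44 wt%.
K in (Mg0.19Fe0.81)3KAlSi3O10(OH)2: molar mass 493.896 g/mol; 1×39.098 = 39.098 g → 7.92 wt%.
Difference = 9.44 − 7.92 = 1.52 percentage points.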